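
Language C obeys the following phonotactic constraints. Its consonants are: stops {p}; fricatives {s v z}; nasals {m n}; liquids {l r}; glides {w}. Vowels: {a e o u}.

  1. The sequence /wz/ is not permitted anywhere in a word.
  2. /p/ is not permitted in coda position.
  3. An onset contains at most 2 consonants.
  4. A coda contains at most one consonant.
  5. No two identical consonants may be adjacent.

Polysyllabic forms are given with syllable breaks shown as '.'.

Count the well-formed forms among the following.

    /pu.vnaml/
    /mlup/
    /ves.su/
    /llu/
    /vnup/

0

/pu.vnaml/ — violates constraint 4: syllable 2 coda /ml/ has 2 consonants (> 1) → ill-formed
/mlup/ — violates constraint 2: syllable 1 coda contains /p/ → ill-formed
/ves.su/ — violates constraint 5: adjacent identical consonants /ss/ → ill-formed
/llu/ — violates constraint 5: adjacent identical consonants /ll/ → ill-formed
/vnup/ — violates constraint 2: syllable 1 coda contains /p/ → ill-formed
No form is well-formed → 0.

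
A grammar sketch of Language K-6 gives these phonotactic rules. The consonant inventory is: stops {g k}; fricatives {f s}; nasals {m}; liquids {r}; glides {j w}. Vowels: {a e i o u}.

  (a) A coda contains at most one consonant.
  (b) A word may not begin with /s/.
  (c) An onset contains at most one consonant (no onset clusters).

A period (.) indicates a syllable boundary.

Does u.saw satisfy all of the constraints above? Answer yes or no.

u.saw — σ1 onset /∅/, coda /∅/ ok; σ2 onset /s/, coda /w/ ok → well-formed

yes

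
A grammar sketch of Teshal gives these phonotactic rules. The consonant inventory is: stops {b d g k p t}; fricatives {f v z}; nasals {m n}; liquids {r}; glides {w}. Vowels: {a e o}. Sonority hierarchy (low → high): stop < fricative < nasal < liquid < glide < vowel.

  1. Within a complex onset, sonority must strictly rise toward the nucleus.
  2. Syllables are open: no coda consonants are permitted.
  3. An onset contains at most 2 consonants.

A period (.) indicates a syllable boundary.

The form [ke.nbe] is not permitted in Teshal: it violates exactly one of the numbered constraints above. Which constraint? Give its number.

1

[ke.nbe]: syllable 2 onset /nb/: /n/ (nasal, 3) → /b/ (stop, 1) does not rise.
This is a violation of constraint 1: "Within a complex onset, sonority must strictly rise toward the nucleus."
The remaining constraints (2, 3) are satisfied.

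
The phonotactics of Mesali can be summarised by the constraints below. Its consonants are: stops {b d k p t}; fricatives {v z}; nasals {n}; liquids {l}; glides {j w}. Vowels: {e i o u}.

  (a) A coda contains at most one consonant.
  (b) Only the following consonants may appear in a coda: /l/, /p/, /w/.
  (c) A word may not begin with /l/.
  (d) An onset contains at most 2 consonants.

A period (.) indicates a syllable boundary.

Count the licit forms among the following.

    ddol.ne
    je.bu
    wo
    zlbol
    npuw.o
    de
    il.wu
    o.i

7

ddol.ne — σ1 onset /dd/ (2C), coda /l/ ok; σ2 onset /n/, coda /∅/ ok → licit
je.bu — σ1 onset /j/, coda /∅/ ok; σ2 onset /b/, coda /∅/ ok → licit
wo — σ1 onset /w/, coda /∅/ ok → licit
zlbol — violates constraint (d): syllable 1 onset /zlb/ has 3 consonants (> 2) → illicit
npuw.o — σ1 onset /np/ (2C), coda /w/ ok; σ2 onset /∅/, coda /∅/ ok → licit
de — σ1 onset /d/, coda /∅/ ok → licit
il.wu — σ1 onset /∅/, coda /l/ ok; σ2 onset /w/, coda /∅/ ok → licit
o.i — σ1 onset /∅/, coda /∅/ ok; σ2 onset /∅/, coda /∅/ ok → licit
Licit: ddol.ne, je.bu, wo, npuw.o, de, il.wu, o.i → 7.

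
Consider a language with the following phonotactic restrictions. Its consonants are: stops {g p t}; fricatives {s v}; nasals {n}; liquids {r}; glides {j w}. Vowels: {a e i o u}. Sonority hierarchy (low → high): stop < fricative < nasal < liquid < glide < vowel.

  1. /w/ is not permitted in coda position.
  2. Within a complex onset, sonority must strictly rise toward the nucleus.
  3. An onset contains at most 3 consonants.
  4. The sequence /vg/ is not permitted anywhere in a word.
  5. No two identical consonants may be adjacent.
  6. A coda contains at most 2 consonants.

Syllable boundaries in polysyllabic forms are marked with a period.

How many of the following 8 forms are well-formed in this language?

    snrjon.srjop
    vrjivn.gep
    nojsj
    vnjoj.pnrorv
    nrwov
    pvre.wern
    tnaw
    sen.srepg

snrjon.srjop — violates constraint 3: syllable 1 onset /snrj/ has 4 consonants (> 3) → ill-formed
vrjivn.gep — σ1 onset /vrj/ (2→4→5 rises), coda /vn/ (2C) ok; σ2 onset /g/, coda /p/ ok → well-formed
nojsj — violates constraint 6: syllable 1 coda /jsj/ has 3 consonants (> 2) → ill-formed
vnjoj.pnrorv — σ1 onset /vnj/ (2→3→5 rises), coda /j/ ok; σ2 onset /pnr/ (1→3→4 rises), coda /rv/ (2C) ok → well-formed
nrwov — σ1 onset /nrw/ (3→4→5 rises), coda /v/ ok → well-formed
pvre.wern — σ1 onset /pvr/ (1→2→4 rises), coda /∅/ ok; σ2 onset /w/, coda /rn/ (2C) ok → well-formed
tnaw — violates constraint 1: syllable 1 coda contains /w/ → ill-formed
sen.srepg — σ1 onset /s/, coda /n/ ok; σ2 onset /sr/ (2→4 rises), coda /pg/ (2C) ok → well-formed
Well-formed: vrjivn.gep, vnjoj.pnrorv, nrwov, pvre.wern, sen.srepg → 5.

5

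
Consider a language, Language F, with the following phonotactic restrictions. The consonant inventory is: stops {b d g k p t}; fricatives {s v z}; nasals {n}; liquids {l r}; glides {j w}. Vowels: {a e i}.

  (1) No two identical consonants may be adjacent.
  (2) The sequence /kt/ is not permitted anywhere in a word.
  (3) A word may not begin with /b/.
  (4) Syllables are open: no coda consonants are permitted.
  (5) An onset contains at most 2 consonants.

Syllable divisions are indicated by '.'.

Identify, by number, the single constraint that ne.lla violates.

ne.lla: adjacent identical consonants /ll/.
This is a violation of constraint 1: "No two identical consonants may be adjacent."
The remaining constraints (2, 3, 4, 5) are satisfied.

1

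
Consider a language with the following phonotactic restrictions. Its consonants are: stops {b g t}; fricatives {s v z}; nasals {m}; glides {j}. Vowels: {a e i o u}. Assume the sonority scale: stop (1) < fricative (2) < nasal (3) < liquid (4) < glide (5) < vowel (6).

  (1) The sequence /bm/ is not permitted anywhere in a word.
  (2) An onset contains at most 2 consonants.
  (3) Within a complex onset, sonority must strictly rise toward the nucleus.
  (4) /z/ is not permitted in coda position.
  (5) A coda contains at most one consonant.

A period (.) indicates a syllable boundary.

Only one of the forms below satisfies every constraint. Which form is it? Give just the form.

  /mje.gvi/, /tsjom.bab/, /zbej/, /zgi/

/mje.gvi/ — σ1 onset /mj/ (3→5 rises), coda /∅/ ok; σ2 onset /gv/ (1→2 rises), coda /∅/ ok → phonotactically legal
/tsjom.bab/ — violates constraint 2: syllable 1 onset /tsj/ has 3 consonants (> 2) → phonotactically illegal
/zbej/ — violates constraint 3: syllable 1 onset /zb/: /z/ (fricative, 2) → /b/ (stop, 1) does not rise → phonotactically illegal
/zgi/ — violates constraint 3: syllable 1 onset /zg/: /z/ (fricative, 2) → /g/ (stop, 1) does not rise → phonotactically illegal

/mje.gvi/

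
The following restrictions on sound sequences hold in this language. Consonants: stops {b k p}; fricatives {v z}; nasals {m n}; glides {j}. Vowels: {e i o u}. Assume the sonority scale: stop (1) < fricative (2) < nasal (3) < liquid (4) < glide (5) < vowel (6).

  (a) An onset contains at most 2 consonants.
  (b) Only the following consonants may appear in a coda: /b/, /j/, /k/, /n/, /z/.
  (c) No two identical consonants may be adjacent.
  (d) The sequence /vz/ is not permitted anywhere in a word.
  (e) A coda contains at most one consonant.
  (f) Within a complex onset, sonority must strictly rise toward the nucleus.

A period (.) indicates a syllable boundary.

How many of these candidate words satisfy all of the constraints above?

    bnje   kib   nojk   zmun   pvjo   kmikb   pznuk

bnje — violates constraint (a): syllable 1 onset /bnj/ has 3 consonants (> 2) → ill-formed
kib — σ1 onset /k/, coda /b/ ok → well-formed
nojk — violates constraint (e): syllable 1 coda /jk/ has 2 consonants (> 1) → ill-formed
zmun — σ1 onset /zm/ (2→3 rises), coda /n/ ok → well-formed
pvjo — violates constraint (a): syllable 1 onset /pvj/ has 3 consonants (> 2) → ill-formed
kmikb — violates constraint (e): syllable 1 coda /kb/ has 2 consonants (> 1) → ill-formed
pznuk — violates constraint (a): syllable 1 onset /pzn/ has 3 consonants (> 2) → ill-formed
Well-formed: kib, zmun → 2.

2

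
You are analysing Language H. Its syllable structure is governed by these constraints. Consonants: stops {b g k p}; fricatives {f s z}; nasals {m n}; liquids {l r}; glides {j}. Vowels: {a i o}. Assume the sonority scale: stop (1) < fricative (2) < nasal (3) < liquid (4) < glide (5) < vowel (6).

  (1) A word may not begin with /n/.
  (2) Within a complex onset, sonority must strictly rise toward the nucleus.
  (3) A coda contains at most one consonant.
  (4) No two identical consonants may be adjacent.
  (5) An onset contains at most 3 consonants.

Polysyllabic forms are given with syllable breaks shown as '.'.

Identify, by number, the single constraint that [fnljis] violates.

[fnljis]: syllable 1 onset /fnlj/ has 4 consonants (> 3).
This is a violation of constraint 5: "An onset contains at most 3 consonants."
The remaining constraints (1, 2, 3, 4) are satisfied.

5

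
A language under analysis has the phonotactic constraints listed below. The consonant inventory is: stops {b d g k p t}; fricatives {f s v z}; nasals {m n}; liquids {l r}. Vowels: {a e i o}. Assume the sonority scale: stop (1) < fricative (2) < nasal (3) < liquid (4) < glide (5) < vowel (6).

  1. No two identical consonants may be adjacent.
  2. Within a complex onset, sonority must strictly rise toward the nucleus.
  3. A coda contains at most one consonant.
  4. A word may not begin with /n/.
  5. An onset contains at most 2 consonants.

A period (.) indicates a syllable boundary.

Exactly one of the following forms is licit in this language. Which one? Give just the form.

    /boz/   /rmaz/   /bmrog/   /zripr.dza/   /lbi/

/boz/

/boz/ — σ1 onset /b/, coda /z/ ok → licit
/rmaz/ — violates constraint 2: syllable 1 onset /rm/: /r/ (liquid, 4) → /m/ (nasal, 3) does not rise → illicit
/bmrog/ — violates constraint 5: syllable 1 onset /bmr/ has 3 consonants (> 2) → illicit
/zripr.dza/ — violates constraint 3: syllable 1 coda /pr/ has 2 consonants (> 1) → illicit
/lbi/ — violates constraint 2: syllable 1 onset /lb/: /l/ (liquid, 4) → /b/ (stop, 1) does not rise → illicit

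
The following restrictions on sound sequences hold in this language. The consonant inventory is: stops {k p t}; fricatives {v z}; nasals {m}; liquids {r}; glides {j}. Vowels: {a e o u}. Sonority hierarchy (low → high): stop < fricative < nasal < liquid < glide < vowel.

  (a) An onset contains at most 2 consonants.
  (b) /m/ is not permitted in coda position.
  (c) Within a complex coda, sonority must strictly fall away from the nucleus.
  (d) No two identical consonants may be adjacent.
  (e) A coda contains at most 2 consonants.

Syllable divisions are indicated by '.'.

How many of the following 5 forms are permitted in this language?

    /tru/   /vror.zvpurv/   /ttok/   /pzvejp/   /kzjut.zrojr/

1

/tru/ — σ1 onset /tr/ (2C), coda /∅/ ok → permitted
/vror.zvpurv/ — violates constraint (a): syllable 2 onset /zvp/ has 3 consonants (> 2) → not permitted
/ttok/ — violates constraint (d): adjacent identical consonants /tt/ → not permitted
/pzvejp/ — violates constraint (a): syllable 1 onset /pzv/ has 3 consonants (> 2) → not permitted
/kzjut.zrojr/ — violates constraint (a): syllable 1 onset /kzj/ has 3 consonants (> 2) → not permitted
Permitted: /tru/ → 1.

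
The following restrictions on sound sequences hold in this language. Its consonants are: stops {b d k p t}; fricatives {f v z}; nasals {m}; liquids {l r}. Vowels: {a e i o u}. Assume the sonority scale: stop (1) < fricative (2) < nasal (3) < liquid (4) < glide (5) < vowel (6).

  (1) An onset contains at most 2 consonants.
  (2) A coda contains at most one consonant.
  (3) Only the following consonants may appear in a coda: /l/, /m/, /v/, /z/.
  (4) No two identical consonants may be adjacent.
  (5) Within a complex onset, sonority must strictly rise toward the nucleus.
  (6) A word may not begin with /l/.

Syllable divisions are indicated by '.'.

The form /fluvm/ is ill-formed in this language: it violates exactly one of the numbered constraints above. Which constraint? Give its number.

/fluvm/: syllable 1 coda /vm/ has 2 consonants (> 1).
This is a violation of constraint 2: "A coda contains at most one consonant."
The remaining constraints (1, 3, 4, 5, 6) are satisfied.

2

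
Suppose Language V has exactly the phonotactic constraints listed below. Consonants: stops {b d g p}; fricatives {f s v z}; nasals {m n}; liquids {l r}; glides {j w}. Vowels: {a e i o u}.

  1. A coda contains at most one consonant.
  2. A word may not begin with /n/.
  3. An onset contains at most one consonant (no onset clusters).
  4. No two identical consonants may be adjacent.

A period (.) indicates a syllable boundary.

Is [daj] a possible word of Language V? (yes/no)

[daj] — σ1 onset /d/, coda /j/ ok → permitted

yes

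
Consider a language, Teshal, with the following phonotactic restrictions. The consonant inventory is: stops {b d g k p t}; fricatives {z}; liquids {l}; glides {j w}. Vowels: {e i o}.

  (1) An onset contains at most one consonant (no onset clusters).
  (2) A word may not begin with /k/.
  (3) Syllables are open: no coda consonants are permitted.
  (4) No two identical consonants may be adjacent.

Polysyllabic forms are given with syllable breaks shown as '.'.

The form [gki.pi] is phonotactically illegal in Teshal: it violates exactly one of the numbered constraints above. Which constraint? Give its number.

[gki.pi]: syllable 1 onset /gk/ has 2 consonants (> 1).
This is a violation of constraint 1: "An onset contains at most one consonant (no onset clusters)."
The remaining constraints (2, 3, 4) are satisfied.

1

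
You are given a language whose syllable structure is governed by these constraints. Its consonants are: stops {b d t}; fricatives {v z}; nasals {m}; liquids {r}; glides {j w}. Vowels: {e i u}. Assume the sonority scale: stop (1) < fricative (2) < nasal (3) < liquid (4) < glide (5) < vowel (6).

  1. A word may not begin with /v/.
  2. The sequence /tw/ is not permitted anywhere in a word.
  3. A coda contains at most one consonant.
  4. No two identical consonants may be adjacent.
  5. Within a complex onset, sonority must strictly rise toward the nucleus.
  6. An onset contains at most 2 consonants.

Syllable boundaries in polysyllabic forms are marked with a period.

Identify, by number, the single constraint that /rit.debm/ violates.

/rit.debm/: syllable 2 coda /bm/ has 2 consonants (> 1).
This is a violation of constraint 3: "A coda contains at most one consonant."
The remaining constraints (1, 2, 4, 5, 6) are satisfied.

3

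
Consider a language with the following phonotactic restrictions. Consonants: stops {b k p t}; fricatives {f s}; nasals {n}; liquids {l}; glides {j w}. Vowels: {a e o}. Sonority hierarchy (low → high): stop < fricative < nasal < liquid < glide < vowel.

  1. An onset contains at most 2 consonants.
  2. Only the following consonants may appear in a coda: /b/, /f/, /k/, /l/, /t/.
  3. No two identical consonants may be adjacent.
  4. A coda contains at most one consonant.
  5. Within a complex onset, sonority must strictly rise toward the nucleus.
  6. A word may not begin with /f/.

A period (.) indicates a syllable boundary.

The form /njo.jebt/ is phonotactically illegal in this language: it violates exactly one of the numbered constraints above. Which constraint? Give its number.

/njo.jebt/: syllable 2 coda /bt/ has 2 consonants (> 1).
This is a violation of constraint 4: "A coda contains at most one consonant."
The remaining constraints (1, 2, 3, 5, 6) are satisfied.

4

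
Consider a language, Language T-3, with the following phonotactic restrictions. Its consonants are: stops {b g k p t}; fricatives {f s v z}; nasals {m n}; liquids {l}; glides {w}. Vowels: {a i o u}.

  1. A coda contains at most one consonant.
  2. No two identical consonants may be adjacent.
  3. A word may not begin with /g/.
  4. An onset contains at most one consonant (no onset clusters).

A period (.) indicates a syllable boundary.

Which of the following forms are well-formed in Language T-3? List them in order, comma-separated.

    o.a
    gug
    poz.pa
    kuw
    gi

o.a, poz.pa, kuw

o.a — σ1 onset /∅/, coda /∅/ ok; σ2 onset /∅/, coda /∅/ ok → well-formed
gug — violates constraint 3: word begins with /g/ → ill-formed
poz.pa — σ1 onset /p/, coda /z/ ok; σ2 onset /p/, coda /∅/ ok → well-formed
kuw — σ1 onset /k/, coda /w/ ok → well-formed
gi — violates constraint 3: word begins with /g/ → ill-formed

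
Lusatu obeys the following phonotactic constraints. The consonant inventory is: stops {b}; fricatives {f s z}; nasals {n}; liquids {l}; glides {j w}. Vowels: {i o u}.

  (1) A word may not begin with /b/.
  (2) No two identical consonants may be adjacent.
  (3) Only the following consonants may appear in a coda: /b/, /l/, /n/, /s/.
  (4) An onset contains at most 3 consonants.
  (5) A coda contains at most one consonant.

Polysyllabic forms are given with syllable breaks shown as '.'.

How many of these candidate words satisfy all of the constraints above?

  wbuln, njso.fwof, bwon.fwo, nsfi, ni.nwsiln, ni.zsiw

wbuln — violates constraint 5: syllable 1 coda /ln/ has 2 consonants (> 1) → phonotactically illegal
njso.fwof — violates constraint 3: syllable 2 coda contains /f/, which is not a licensed coda consonant → phonotactically illegal
bwon.fwo — violates constraint 1: word begins with /b/ → phonotactically illegal
nsfi — σ1 onset /nsf/ (3C), coda /∅/ ok → phonotactically legal
ni.nwsiln — violates constraint 5: syllable 2 coda /ln/ has 2 consonants (> 1) → phonotactically illegal
ni.zsiw — violates constraint 3: syllable 2 coda contains /w/, which is not a licensed coda consonant → phonotactically illegal
Phonotactically legal: nsfi → 1.

1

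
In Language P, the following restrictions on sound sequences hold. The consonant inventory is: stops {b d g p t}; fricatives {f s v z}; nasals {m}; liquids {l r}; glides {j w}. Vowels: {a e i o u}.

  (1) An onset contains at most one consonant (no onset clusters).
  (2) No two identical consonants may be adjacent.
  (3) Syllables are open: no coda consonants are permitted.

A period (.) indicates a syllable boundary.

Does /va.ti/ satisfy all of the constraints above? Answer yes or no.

yes

/va.ti/ — σ1 onset /v/, coda /∅/ ok; σ2 onset /t/, coda /∅/ ok → permitted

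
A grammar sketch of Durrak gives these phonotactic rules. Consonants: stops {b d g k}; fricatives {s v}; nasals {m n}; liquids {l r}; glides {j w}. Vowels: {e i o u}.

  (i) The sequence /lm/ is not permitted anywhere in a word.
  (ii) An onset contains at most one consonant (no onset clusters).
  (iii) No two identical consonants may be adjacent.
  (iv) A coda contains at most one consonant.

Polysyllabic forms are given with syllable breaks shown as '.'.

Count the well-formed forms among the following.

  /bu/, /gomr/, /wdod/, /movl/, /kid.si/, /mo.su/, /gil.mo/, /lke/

3

/bu/ — σ1 onset /b/, coda /∅/ ok → well-formed
/gomr/ — violates constraint (iv): syllable 1 coda /mr/ has 2 consonants (> 1) → ill-formed
/wdod/ — violates constraint (ii): syllable 1 onset /wd/ has 2 consonants (> 1) → ill-formed
/movl/ — violates constraint (iv): syllable 1 coda /vl/ has 2 consonants (> 1) → ill-formed
/kid.si/ — σ1 onset /k/, coda /d/ ok; σ2 onset /s/, coda /∅/ ok → well-formed
/mo.su/ — σ1 onset /m/, coda /∅/ ok; σ2 onset /s/, coda /∅/ ok → well-formed
/gil.mo/ — violates constraint (i): contains banned sequence /lm/ → ill-formed
/lke/ — violates constraint (ii): syllable 1 onset /lk/ has 2 consonants (> 1) → ill-formed
Well-formed: /bu/, /kid.si/, /mo.su/ → 3.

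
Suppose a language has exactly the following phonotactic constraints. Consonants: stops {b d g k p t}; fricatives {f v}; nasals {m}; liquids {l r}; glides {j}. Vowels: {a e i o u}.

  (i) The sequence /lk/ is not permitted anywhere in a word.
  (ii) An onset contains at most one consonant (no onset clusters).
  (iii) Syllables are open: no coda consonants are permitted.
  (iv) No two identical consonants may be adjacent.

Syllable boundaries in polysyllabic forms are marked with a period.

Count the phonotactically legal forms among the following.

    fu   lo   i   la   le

5

fu — σ1 onset /f/, coda /∅/ ok → phonotactically legal
lo — σ1 onset /l/, coda /∅/ ok → phonotactically legal
i — σ1 onset /∅/, coda /∅/ ok → phonotactically legal
la — σ1 onset /l/, coda /∅/ ok → phonotactically legal
le — σ1 onset /l/, coda /∅/ ok → phonotactically legal
Phonotactically legal: fu, lo, i, la, le → 5.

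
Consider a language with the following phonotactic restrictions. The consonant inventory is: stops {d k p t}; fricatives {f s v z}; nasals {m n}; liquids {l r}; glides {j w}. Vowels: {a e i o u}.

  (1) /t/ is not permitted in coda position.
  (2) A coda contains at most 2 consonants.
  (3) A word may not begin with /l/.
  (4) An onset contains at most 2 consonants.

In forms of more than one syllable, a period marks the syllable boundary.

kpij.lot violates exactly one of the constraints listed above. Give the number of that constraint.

kpij.lot: syllable 2 coda contains /t/.
This is a violation of constraint 1: "/t/ is not permitted in coda position."
The remaining constraints (2, 3, 4) are satisfied.

1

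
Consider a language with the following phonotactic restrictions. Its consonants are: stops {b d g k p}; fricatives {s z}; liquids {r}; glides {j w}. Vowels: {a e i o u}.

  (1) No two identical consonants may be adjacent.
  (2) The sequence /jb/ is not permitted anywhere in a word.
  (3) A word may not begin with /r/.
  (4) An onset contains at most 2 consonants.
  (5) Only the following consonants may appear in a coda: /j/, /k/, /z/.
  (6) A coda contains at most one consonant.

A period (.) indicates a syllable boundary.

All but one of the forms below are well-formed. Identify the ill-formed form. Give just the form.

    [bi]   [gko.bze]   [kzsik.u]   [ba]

[kzsik.u]

[bi] — σ1 onset /b/, coda /∅/ ok → well-formed
[gko.bze] — σ1 onset /gk/ (2C), coda /∅/ ok; σ2 onset /bz/ (2C), coda /∅/ ok → well-formed
[kzsik.u] — violates constraint 4: syllable 1 onset /kzs/ has 3 consonants (> 2) → ill-formed
[ba] — σ1 onset /b/, coda /∅/ ok → well-formed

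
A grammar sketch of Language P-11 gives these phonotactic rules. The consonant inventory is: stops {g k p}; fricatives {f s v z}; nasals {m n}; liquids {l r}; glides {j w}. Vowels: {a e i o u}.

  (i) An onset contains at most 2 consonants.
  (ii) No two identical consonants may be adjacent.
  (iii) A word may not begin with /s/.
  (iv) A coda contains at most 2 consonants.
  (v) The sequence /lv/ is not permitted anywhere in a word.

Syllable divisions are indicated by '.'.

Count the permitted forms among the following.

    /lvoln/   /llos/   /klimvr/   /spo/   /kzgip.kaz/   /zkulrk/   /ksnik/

0

/lvoln/ — violates constraint (v): contains banned sequence /lv/ → not permitted
/llos/ — violates constraint (ii): adjacent identical consonants /ll/ → not permitted
/klimvr/ — violates constraint (iv): syllable 1 coda /mvr/ has 3 consonants (> 2) → not permitted
/spo/ — violates constraint (iii): word begins with /s/ → not permitted
/kzgip.kaz/ — violates constraint (i): syllable 1 onset /kzg/ has 3 consonants (> 2) → not permitted
/zkulrk/ — violates constraint (iv): syllable 1 coda /lrk/ has 3 consonants (> 2) → not permitted
/ksnik/ — violates constraint (i): syllable 1 onset /ksn/ has 3 consonants (> 2) → not permitted
No form is permitted → 0.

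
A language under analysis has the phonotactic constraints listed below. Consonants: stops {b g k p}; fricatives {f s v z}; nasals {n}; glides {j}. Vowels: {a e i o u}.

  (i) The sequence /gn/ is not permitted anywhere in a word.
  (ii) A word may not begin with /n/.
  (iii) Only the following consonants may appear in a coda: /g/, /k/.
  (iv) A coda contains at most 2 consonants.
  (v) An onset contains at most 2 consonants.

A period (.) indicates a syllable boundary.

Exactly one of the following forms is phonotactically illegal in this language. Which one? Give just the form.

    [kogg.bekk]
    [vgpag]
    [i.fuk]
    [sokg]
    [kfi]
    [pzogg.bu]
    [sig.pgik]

[kogg.bekk] — σ1 onset /k/, coda /gg/ (2C) ok; σ2 onset /b/, coda /kk/ (2C) ok → phonotactically legal
[vgpag] — violates constraint (v): syllable 1 onset /vgp/ has 3 consonants (> 2) → phonotactically illegal
[i.fuk] — σ1 onset /∅/, coda /∅/ ok; σ2 onset /f/, coda /k/ ok → phonotactically legal
[sokg] — σ1 onset /s/, coda /kg/ (2C) ok → phonotactically legal
[kfi] — σ1 onset /kf/ (2C), coda /∅/ ok → phonotactically legal
[pzogg.bu] — σ1 onset /pz/ (2C), coda /gg/ (2C) ok; σ2 onset /b/, coda /∅/ ok → phonotactically legal
[sig.pgik] — σ1 onset /s/, coda /g/ ok; σ2 onset /pg/ (2C), coda /k/ ok → phonotactically legal

[vgpag]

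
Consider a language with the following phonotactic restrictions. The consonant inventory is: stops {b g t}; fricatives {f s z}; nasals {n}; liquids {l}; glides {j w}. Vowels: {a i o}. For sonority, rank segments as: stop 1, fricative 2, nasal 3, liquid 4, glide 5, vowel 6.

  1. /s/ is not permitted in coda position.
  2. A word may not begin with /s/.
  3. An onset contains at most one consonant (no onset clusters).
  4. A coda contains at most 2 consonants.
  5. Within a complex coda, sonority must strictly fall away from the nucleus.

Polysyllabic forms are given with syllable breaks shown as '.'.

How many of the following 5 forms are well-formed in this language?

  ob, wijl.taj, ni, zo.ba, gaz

5

ob — σ1 onset /∅/, coda /b/ ok → well-formed
wijl.taj — σ1 onset /w/, coda /jl/ (5→4 falls) ok; σ2 onset /t/, coda /j/ ok → well-formed
ni — σ1 onset /n/, coda /∅/ ok → well-formed
zo.ba — σ1 onset /z/, coda /∅/ ok; σ2 onset /b/, coda /∅/ ok → well-formed
gaz — σ1 onset /g/, coda /z/ ok → well-formed
Well-formed: ob, wijl.taj, ni, zo.ba, gaz → 5.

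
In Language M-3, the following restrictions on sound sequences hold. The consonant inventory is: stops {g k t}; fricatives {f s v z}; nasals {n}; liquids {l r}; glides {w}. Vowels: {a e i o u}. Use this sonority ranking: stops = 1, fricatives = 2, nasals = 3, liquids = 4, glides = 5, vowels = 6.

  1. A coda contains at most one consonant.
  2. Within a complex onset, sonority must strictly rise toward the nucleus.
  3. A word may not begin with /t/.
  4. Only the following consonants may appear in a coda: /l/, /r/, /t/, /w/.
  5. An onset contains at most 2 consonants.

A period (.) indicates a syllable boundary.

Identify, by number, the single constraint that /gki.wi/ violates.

2

/gki.wi/: syllable 1 onset /gk/: /g/ (stop, 1) → /k/ (stop, 1) does not rise.
This is a violation of constraint 2: "Within a complex onset, sonority must strictly rise toward the nucleus."
The remaining constraints (1, 3, 4, 5) are satisfied.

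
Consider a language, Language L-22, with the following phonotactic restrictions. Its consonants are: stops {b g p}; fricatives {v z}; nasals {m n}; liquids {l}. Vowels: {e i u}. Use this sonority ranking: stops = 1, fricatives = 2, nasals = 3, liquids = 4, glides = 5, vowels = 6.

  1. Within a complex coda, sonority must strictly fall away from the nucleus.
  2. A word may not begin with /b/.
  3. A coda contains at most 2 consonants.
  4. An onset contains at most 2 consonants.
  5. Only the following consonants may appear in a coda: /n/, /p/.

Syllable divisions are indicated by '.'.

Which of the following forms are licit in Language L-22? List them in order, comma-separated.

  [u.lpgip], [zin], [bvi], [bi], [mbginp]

[zin]

[u.lpgip] — violates constraint 4: syllable 2 onset /lpg/ has 3 consonants (> 2) → illicit
[zin] — σ1 onset /z/, coda /n/ ok → licit
[bvi] — violates constraint 2: word begins with /b/ → illicit
[bi] — violates constraint 2: word begins with /b/ → illicit
[mbginp] — violates constraint 4: syllable 1 onset /mbg/ has 3 consonants (> 2) → illicit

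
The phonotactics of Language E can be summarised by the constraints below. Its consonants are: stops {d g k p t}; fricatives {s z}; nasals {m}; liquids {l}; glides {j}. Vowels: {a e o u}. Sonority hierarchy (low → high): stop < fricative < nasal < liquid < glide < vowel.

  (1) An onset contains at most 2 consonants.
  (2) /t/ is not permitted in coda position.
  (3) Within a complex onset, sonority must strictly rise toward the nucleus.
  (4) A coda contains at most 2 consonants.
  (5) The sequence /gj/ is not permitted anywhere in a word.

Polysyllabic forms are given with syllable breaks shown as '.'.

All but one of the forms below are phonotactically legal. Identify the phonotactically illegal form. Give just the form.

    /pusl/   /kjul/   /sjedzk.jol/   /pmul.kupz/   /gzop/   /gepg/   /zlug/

/sjedzk.jol/

/pusl/ — σ1 onset /p/, coda /sl/ (2C) ok → phonotactically legal
/kjul/ — σ1 onset /kj/ (1→5 rises), coda /l/ ok → phonotactically legal
/sjedzk.jol/ — violates constraint 4: syllable 1 coda /dzk/ has 3 consonants (> 2) → phonotactically illegal
/pmul.kupz/ — σ1 onset /pm/ (1→3 rises), coda /l/ ok; σ2 onset /k/, coda /pz/ (2C) ok → phonotactically legal
/gzop/ — σ1 onset /gz/ (1→2 rises), coda /p/ ok → phonotactically legal
/gepg/ — σ1 onset /g/, coda /pg/ (2C) ok → phonotactically legal
/zlug/ — σ1 onset /zl/ (2→4 rises), coda /g/ ok → phonotactically legal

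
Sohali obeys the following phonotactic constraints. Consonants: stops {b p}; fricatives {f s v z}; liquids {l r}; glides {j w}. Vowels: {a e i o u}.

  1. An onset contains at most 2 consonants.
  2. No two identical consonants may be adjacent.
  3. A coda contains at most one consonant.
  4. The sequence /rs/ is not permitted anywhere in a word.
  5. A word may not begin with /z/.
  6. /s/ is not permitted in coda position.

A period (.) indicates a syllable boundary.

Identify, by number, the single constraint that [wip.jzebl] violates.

[wip.jzebl]: syllable 2 coda /bl/ has 2 consonants (> 1).
This is a violation of constraint 3: "A coda contains at most one consonant."
The remaining constraints (1, 2, 4, 5, 6) are satisfied.

3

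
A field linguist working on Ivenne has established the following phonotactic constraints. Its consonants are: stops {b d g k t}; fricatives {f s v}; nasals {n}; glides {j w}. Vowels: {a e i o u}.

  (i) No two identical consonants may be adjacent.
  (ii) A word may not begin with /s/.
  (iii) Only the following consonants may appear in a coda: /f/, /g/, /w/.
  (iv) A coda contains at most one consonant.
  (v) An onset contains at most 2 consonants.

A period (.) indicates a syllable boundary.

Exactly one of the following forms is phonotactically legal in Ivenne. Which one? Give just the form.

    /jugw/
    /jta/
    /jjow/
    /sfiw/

/jta/

/jugw/ — violates constraint (iv): syllable 1 coda /gw/ has 2 consonants (> 1) → phonotactically illegal
/jta/ — σ1 onset /jt/ (2C), coda /∅/ ok → phonotactically legal
/jjow/ — violates constraint (i): adjacent identical consonants /jj/ → phonotactically illegal
/sfiw/ — violates constraint (ii): word begins with /s/ → phonotactically illegal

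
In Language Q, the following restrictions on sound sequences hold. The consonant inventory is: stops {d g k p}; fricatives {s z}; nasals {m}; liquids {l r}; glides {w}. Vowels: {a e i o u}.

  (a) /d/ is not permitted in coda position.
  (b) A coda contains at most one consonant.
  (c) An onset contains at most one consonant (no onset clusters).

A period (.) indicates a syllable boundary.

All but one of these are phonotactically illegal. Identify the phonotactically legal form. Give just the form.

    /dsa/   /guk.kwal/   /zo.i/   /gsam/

/dsa/ — violates constraint (c): syllable 1 onset /ds/ has 2 consonants (> 1) → phonotactically illegal
/guk.kwal/ — violates constraint (c): syllable 2 onset /kw/ has 2 consonants (> 1) → phonotactically illegal
/zo.i/ — σ1 onset /z/, coda /∅/ ok; σ2 onset /∅/, coda /∅/ ok → phonotactically legal
/gsam/ — violates constraint (c): syllable 1 onset /gs/ has 2 consonants (> 1) → phonotactically illegal

/zo.i/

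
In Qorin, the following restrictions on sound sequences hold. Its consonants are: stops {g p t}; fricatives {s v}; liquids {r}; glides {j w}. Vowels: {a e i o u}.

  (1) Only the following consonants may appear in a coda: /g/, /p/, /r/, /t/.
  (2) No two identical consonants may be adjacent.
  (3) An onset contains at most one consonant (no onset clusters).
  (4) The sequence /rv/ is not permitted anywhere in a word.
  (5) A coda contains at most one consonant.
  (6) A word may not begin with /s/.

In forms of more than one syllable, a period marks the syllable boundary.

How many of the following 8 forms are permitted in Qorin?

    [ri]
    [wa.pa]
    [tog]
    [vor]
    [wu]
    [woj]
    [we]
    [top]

[ri] — σ1 onset /r/, coda /∅/ ok → permitted
[wa.pa] — σ1 onset /w/, coda /∅/ ok; σ2 onset /p/, coda /∅/ ok → permitted
[tog] — σ1 onset /t/, coda /g/ ok → permitted
[vor] — σ1 onset /v/, coda /r/ ok → permitted
[wu] — σ1 onset /w/, coda /∅/ ok → permitted
[woj] — violates constraint 1: syllable 1 coda contains /j/, which is not a licensed coda consonant → not permitted
[we] — σ1 onset /w/, coda /∅/ ok → permitted
[top] — σ1 onset /t/, coda /p/ ok → permitted
Permitted: [ri], [wa.pa], [tog], [vor], [wu], [we], [top] → 7.

7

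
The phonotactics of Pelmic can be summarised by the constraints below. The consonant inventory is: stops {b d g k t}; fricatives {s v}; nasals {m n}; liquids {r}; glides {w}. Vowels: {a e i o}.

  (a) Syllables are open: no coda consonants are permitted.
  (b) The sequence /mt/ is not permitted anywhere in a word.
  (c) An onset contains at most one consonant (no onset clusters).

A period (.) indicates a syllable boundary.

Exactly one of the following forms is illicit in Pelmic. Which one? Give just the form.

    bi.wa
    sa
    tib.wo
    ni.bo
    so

tib.wo

bi.wa — σ1 onset /b/, coda /∅/ ok; σ2 onset /w/, coda /∅/ ok → licit
sa — σ1 onset /s/, coda /∅/ ok → licit
tib.wo — violates constraint (a): syllable 1 coda /b/ has 1 consonant (> 0) → illicit
ni.bo — σ1 onset /n/, coda /∅/ ok; σ2 onset /b/, coda /∅/ ok → licit
so — σ1 onset /s/, coda /∅/ ok → licit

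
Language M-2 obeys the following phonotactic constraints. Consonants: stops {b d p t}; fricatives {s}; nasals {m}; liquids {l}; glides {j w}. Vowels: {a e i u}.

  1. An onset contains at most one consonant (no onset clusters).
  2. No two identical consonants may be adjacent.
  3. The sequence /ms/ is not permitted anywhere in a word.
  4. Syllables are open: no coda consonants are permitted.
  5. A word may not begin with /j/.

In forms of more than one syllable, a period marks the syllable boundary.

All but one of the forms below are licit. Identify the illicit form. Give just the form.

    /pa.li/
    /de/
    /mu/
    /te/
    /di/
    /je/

/je/

/pa.li/ — σ1 onset /p/, coda /∅/ ok; σ2 onset /l/, coda /∅/ ok → licit
/de/ — σ1 onset /d/, coda /∅/ ok → licit
/mu/ — σ1 onset /m/, coda /∅/ ok → licit
/te/ — σ1 onset /t/, coda /∅/ ok → licit
/di/ — σ1 onset /d/, coda /∅/ ok → licit
/je/ — violates constraint 5: word begins with /j/ → illicit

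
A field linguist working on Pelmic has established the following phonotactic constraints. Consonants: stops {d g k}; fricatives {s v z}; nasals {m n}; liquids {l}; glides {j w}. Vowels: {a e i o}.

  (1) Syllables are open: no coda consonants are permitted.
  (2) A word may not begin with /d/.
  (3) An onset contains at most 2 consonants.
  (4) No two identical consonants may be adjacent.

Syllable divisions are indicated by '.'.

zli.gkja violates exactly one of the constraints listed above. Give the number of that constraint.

zli.gkja: syllable 2 onset /gkj/ has 3 consonants (> 2).
This is a violation of constraint 3: "An onset contains at most 2 consonants."
The remaining constraints (1, 2, 4) are satisfied.

3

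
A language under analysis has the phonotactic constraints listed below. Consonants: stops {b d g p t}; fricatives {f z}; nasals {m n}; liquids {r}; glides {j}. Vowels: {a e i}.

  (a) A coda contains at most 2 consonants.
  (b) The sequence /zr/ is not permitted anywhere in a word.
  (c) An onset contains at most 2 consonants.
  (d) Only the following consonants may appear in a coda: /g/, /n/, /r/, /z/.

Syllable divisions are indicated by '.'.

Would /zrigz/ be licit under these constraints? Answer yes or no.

/zrigz/ — violates constraint (b): contains banned sequence /zr/ → illicit

no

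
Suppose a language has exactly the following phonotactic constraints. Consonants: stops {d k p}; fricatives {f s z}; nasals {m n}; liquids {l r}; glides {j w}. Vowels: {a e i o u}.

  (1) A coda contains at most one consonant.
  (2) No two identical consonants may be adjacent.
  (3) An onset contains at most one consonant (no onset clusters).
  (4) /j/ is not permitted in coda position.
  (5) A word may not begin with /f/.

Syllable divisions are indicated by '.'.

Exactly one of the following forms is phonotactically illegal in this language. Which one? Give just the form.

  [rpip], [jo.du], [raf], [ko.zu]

[rpip] — violates constraint 3: syllable 1 onset /rp/ has 2 consonants (> 1) → phonotactically illegal
[jo.du] — σ1 onset /j/, coda /∅/ ok; σ2 onset /d/, coda /∅/ ok → phonotactically legal
[raf] — σ1 onset /r/, coda /f/ ok → phonotactically legal
[ko.zu] — σ1 onset /k/, coda /∅/ ok; σ2 onset /z/, coda /∅/ ok → phonotactically legal

[rpip]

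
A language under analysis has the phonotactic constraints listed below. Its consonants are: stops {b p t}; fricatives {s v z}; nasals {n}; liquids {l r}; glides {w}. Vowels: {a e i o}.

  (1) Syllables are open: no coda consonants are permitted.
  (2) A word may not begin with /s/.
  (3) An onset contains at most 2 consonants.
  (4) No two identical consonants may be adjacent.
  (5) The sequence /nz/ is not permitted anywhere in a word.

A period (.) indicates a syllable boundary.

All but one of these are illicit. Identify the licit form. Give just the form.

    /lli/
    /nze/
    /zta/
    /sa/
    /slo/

/zta/

/lli/ — violates constraint 4: adjacent identical consonants /ll/ → illicit
/nze/ — violates constraint 5: contains banned sequence /nz/ → illicit
/zta/ — σ1 onset /zt/ (2C), coda /∅/ ok → licit
/sa/ — violates constraint 2: word begins with /s/ → illicit
/slo/ — violates constraint 2: word begins with /s/ → illicit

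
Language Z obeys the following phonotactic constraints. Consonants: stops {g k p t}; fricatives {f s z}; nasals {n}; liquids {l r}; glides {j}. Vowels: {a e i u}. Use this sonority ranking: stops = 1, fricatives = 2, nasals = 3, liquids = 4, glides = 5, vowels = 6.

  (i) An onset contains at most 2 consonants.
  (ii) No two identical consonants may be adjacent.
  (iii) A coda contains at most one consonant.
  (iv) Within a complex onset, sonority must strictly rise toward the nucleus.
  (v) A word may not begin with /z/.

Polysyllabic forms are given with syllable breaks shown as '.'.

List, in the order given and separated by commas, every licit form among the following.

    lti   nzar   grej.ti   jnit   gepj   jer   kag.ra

lti — violates constraint (iv): syllable 1 onset /lt/: /l/ (liquid, 4) → /t/ (stop, 1) does not rise → illicit
nzar — violates constraint (iv): syllable 1 onset /nz/: /n/ (nasal, 3) → /z/ (fricative, 2) does not rise → illicit
grej.ti — σ1 onset /gr/ (1→4 rises), coda /j/ ok; σ2 onset /t/, coda /∅/ ok → licit
jnit — violates constraint (iv): syllable 1 onset /jn/: /j/ (glide, 5) → /n/ (nasal, 3) does not rise → illicit
gepj — violates constraint (iii): syllable 1 coda /pj/ has 2 consonants (> 1) → illicit
jer — σ1 onset /j/, coda /r/ ok → licit
kag.ra — σ1 onset /k/, coda /g/ ok; σ2 onset /r/, coda /∅/ ok → licit

grej.ti, jer, kag.ra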